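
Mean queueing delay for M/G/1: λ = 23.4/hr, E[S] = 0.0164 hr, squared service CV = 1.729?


ρ = λ·E[S] = 23.4·0.0164 = 0.3838
E[S²] = E[S]²(1+C_s²) = 0.0164²·(1+1.729) = 0.0007340
Wq = λ·E[S²]/(2(1−ρ)) = 23.4·0.0007340/(2·0.6162) = 0.01394 hr

Final: 0.01394 hr


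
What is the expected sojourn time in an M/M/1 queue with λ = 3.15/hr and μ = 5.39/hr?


W = 1/(μ−λ) = 1/(5.39 − 3.15) = 1/2.24 = 0.4464 hr

Final: 0.4464 hr


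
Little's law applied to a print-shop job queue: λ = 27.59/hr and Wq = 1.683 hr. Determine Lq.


Lq = λWq = 27.59·1.683 = 46.4340

Final: 46.4340


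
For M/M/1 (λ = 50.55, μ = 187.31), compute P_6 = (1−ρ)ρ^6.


ρ = 50.55/187.31 = 0.2699
P_n = (1−ρ)·ρ^n = (1 − 0.2699)·0.2699^6 = 0.7301·0.0003863 = 0.0002821

Final: 0.0002821


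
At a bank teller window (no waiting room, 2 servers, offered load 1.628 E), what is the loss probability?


B(c,a) = (a^c/c!) / Σ_{k=0}^{c} a^k/k!
a^2/2! = 1.325192
Σ terms (k=0..2): 1.00000 + 1.62800 + 1.32519 = 3.953192
B = 1.325192/3.953192 = 0.335221

Final: 0.335221


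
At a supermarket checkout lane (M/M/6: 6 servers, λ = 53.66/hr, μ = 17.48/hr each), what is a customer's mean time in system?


a = 3.0698; ρ = 0.5116; P₀ = 0.045548
Lq = P₀·a^c·ρ/(c!(1−ρ)²) = 0.11357
Wq = Lq/λ = 0.11357/53.66 = 0.002116 hr
W = Wq + 1/μ = 0.002116 + 0.05721 = 0.05932 hr

Final: 0.05932 hr


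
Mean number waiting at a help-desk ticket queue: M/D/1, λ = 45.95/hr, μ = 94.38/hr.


ρ = 45.95/94.38 = 0.4869
M/D/1: Lq = ρ²/(2(1−ρ)) = 0.2370/(2·0.5131) = 0.23097

Final: 0.23097


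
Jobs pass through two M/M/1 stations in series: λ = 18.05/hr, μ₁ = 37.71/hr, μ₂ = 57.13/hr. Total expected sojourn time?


Each node sees arrival rate λ = 18.05/hr (tandem ⇒ throughput preserved).
W₁ = 1/(μ₁−λ) = 1/(37.71−18.05) = 0.05086 hr
W₂ = 1/(μ₂−λ) = 1/(57.13−18.05) = 0.02559 hr
W_total = W₁ + W₂ = 0.05086 + 0.02559 = 0.07645 hr

Final: 0.07645 hr


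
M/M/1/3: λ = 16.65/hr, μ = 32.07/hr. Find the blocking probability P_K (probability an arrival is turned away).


ρ = λ/μ = 16.65/32.07 = 0.5192
P_K = (1−ρ)ρ^K/(1−ρ^(K+1)) = (0.4808·0.139941)/(1 − 0.072654)
= 0.067287/0.927346 = 0.072559

Final: 0.072559


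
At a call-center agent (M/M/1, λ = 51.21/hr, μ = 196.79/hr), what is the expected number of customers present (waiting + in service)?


ρ = λ/μ = 51.21/196.79 = 0.2602
L = ρ/(1−ρ) = 0.2602/(1 − 0.2602) = 0.2602/0.7398 = 0.3518

Final: 0.3518


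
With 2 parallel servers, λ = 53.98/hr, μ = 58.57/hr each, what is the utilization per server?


ρ = λ/(cμ) = 53.98/(2·58.57) = 53.98/117.14 = 0.4608

Final: 0.4608


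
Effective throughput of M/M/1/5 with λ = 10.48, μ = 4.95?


ρ = 2.1172; P_K = (1−ρ)ρ^5/(1−ρ^6) = 0.533597
λ_eff = λ(1 − P_K) = 10.48·(1 − 0.533597) = 10.48·0.466403 = 4.8879 /hr

Final: 4.8879 /hr


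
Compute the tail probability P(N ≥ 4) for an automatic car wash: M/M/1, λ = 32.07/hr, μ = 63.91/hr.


ρ = 32.07/63.91 = 0.5018
P(N ≥ n) = ρ^n = 0.5018^4 = 0.063405

Final: 0.063405


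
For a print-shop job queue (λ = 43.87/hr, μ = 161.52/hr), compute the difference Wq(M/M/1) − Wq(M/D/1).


ρ = 43.87/161.52 = 0.2716
Wq(M/M/1) = ρ/(μ−λ) = 0.2716/117.65 = 0.002309 hr
Wq(M/D/1) = ρ/(2(μ−λ)) = 0.001154 hr
Savings = 0.002309 − 0.001154 = 0.001154 hr

Final: 0.001154 hr


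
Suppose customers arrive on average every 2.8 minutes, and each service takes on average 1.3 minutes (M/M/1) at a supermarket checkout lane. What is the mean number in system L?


λ = 60/2.8 = 21.4286 /hr
μ = 60/1.3 = 46.1538 /hr
ρ = λ/μ = 21.4286/46.1538 = 0.4643
L = ρ/(1−ρ) = 0.4643/0.5357 = 0.8667

Final: 0.8667


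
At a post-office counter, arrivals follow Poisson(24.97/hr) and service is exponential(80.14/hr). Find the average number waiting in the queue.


ρ = 24.97/80.14 = 0.3116
Lq = ρ²/(1−ρ) = 0.09708/0.6884 = 0.1410

Final: 0.1410


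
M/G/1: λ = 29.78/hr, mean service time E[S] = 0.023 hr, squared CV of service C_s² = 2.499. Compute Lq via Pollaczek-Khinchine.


ρ = λ·E[S] = 29.78·0.023 = 0.6849
Lq = ρ²(1+C_s²)/(2(1−ρ)) = 0.4691·(1+2.499)/(2·0.3151)
= 0.4691·3.4990/0.6301 = 2.60511

Final: 2.60511


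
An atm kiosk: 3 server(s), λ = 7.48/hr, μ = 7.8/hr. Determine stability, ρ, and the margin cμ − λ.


Total capacity cμ = 3·7.8 = 23.40/hr
ρ = λ/(cμ) = 7.48/23.40 = 0.3197
Stable ⇔ ρ < 1: YES
Spare capacity = cμ − λ = 23.40 − 7.48 = 15.92/hr

Final: ρ = 0.3197; stable; margin = 15.92/hr


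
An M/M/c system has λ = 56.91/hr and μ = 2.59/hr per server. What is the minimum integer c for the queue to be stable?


Stability requires cμ > λ ⇔ c > λ/μ.
λ/μ = 56.91/2.59 = 21.9730
Minimum integer c = ⌊21.9730⌋ + 1 = 22
Check: 22·2.59 = 56.98 > 56.91, while 21·2.59 = 54.39 ≤ 56.91

Final: 22 servers


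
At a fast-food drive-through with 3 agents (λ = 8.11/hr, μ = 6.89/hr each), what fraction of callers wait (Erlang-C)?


a = λ/μ = 1.1771; ρ = a/3 = 0.3924
P₀ = 0.301466 (from M/M/c formula)
C(c,a) = [a^c/(c!(1−ρ))]·P₀ = [1.63082/(6·0.6076)]·0.301466
= 0.44731·0.301466 = 0.134848

Final: 0.134848


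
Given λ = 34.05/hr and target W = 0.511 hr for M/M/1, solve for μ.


W = 1/(μ−λ) ⇒ μ − λ = 1/W = 1/0.511 = 1.9569
μ = λ + 1/W = 34.05 + 1.9569 = 36.0069 per hr

Final: 36.0069 /hr


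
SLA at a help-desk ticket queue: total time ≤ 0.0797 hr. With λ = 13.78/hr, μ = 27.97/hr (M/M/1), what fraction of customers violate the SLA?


W ~ Exponential(μ−λ) for M/M/1.
μ − λ = 27.97 − 13.78 = 14.1900
P(W > t) = e^{−(μ−λ)t} = e^{−1.1309} = 0.322729

Final: 0.322729


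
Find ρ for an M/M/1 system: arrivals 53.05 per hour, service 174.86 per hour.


ρ = λ/μ = 53.05/174.86 = 0.3034

Final: 0.3034


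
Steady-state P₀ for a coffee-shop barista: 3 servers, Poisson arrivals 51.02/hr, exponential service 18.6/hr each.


a = λ/μ = 51.02/18.6 = 2.7430; ρ = a/c = 0.9143
Σ_{k=0}^{2} a^k/k! (terms k=0..2) = 1.00000 + 2.74301 + 3.76205 = 7.50506
Tail: a^3/(3!(1−ρ)) = 20.63871/(6·0.08566) = 40.15481
P₀ = 1/(7.50506 + 40.15481) = 1/47.65988 = 0.020982

Final: 0.020982


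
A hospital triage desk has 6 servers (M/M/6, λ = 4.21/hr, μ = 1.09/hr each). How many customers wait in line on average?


a = λ/μ = 3.8624; ρ = a/6 = 0.6437
P₀ = 0.019492
Lq = P₀·a^c·ρ / (c!·(1−ρ)²) = 0.019492·3319.96563·0.6437/(720·0.12693)
= 0.45583

Final: 0.45583


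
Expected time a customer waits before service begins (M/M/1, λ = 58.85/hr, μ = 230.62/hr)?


ρ = 58.85/230.62 = 0.2552
Wq = ρ/(μ−λ) = 0.2552/(230.62 − 58.85) = 0.2552/171.77 = 0.001486 hr

Final: 0.001486 hr


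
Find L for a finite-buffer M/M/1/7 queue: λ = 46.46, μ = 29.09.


ρ = 46.46/29.09 = 1.5971
L = ρ[1 − (K+1)ρ^K + Kρ^(K+1)] / [(1−ρ)(1−ρ^(K+1))]
Numerator: 1.5971·(1 − 8·26.506256 + 7·42.333471) = 136.208526
Denominator: (-0.5971)·(-41.333471) = 24.680728
L = 136.208526/24.680728 = 5.5188

Final: 5.5188


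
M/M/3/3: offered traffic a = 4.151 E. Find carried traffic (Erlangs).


B(3,4.151) = 0.464076 (Erlang-B)
Carried load = a(1 − B) = 4.151·(1 − 0.464076) = 4.151·0.535924 = 2.2246 E

Final: 2.2246 Erlangs


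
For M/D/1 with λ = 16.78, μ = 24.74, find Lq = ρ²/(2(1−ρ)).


ρ = 16.78/24.74 = 0.6783
M/D/1: Lq = ρ²/(2(1−ρ)) = 0.4600/(2·0.3217) = 0.71489

Final: 0.71489


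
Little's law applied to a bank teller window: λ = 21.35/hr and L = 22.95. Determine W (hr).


W = L/λ = 22.95/21.35 = 1.0749 hr

Final: 1.0749 hr


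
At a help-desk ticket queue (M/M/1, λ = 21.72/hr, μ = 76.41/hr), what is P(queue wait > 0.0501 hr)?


ρ = 21.72/76.41 = 0.2843
P(Wq > t) = ρ·e^{−(μ−λ)t} = 0.2843·e^{−2.7400}
= 0.2843·0.064572 = 0.018355

Final: 0.018355


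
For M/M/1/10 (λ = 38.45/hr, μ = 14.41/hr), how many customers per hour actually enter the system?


ρ = 2.6683; P_K = (1−ρ)ρ^10/(1−ρ^11) = 0.625240
λ_eff = λ(1 − P_K) = 38.45·(1 − 0.625240) = 38.45·0.374760 = 14.4095 /hr

Final: 14.4095 /hr


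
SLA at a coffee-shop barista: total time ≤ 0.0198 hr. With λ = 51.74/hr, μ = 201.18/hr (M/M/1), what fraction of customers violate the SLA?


W ~ Exponential(μ−λ) for M/M/1.
μ − λ = 201.18 − 51.74 = 149.4400
P(W > t) = e^{−(μ−λ)t} = e^{−2.9589} = 0.051875

Final: 0.051875


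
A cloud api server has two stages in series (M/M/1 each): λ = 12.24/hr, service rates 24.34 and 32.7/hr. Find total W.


Each node sees arrival rate λ = 12.24/hr (tandem ⇒ throughput preserved).
W₁ = 1/(μ₁−λ) = 1/(24.34−12.24) = 0.08264 hr
W₂ = 1/(μ₂−λ) = 1/(32.7−12.24) = 0.04888 hr
W_total = W₁ + W₂ = 0.08264 + 0.04888 = 0.13152 hr

Final: 0.13152 hr


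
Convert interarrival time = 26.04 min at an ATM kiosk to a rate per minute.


λ = 1/(interarrival time) in consistent units.
1 minute = 1 min, so λ = 1/26.04 = 0.03840 per minute

Final: 0.03840 /min


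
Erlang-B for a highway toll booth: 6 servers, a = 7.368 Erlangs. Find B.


B(c,a) = (a^c/c!) / Σ_{k=0}^{c} a^k/k!
a^6/6! = 222.210822
Σ terms (k=0..6): 1.00000 + 7.36800 + 27.14371 + 66.66496 + 122.79685 + 180.95344 + 222.21082 = 628.137780
B = 222.210822/628.137780 = 0.353761

Final: 0.353761


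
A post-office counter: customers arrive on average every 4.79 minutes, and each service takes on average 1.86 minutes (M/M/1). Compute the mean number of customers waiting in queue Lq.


λ = 60/4.79 = 12.5261 /hr
μ = 60/1.86 = 32.2581 /hr
ρ = λ/μ = 12.5261/32.2581 = 0.3883
Lq = ρ²/(1−ρ) = 0.1508/0.6117 = 0.2465

Final: 0.2465


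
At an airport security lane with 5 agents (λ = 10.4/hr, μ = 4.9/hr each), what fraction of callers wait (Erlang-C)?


a = λ/μ = 2.1224; ρ = a/5 = 0.4245
P₀ = 0.118517 (from M/M/c formula)
C(c,a) = [a^c/(c!(1−ρ))]·P₀ = [43.07113/(120·0.5755)]·0.118517
= 0.62367·0.118517 = 0.073915

Final: 0.073915


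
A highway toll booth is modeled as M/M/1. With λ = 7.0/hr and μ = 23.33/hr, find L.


ρ = λ/μ = 7.0/23.33 = 0.3000
L = ρ/(1−ρ) = 0.3000/(1 − 0.3000) = 0.3000/0.7000 = 0.4287

Final: 0.4287


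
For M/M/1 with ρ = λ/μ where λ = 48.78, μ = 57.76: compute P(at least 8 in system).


ρ = 48.78/57.76 = 0.8445
P(N ≥ n) = ρ^n = 0.8445^8 = 0.258772

Final: 0.258772


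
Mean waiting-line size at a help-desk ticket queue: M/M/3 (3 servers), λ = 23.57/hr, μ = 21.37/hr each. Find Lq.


a = λ/μ = 1.1029; ρ = a/3 = 0.3676
P₀ = 0.326282
Lq = P₀·a^c·ρ / (c!·(1−ρ)²) = 0.326282·1.34173·0.3676/(6·0.39987)
= 0.06708

Final: 0.06708


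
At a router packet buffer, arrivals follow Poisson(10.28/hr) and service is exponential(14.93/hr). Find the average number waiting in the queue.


ρ = 10.28/14.93 = 0.6885
Lq = ρ²/(1−ρ) = 0.4741/0.3115 = 1.5222

Final: 1.5222


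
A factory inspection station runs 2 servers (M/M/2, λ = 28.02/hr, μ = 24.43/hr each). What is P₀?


a = λ/μ = 28.02/24.43 = 1.1470; ρ = a/c = 0.5735
Σ_{k=0}^{1} a^k/k! (terms k=0..1) = 1.00000 + 1.14695 = 2.14695
Tail: a^2/(2!(1−ρ)) = 1.31550/(2·0.4265) = 1.54211
P₀ = 1/(2.14695 + 1.54211) = 1/3.68906 = 0.271072

Final: 0.271072


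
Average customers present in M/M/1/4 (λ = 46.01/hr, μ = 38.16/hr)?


ρ = 46.01/38.16 = 1.2057
L = ρ[1 − (K+1)ρ^K + Kρ^(K+1)] / [(1−ρ)(1−ρ^(K+1))]
Numerator: 1.2057·(1 − 5·2.113370 + 4·2.548117) = 0.754317
Denominator: (-0.2057)·(-1.548117) = 0.318467
L = 0.754317/0.318467 = 2.3686

Final: 2.3686


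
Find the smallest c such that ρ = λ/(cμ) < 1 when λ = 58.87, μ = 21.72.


Stability requires cμ > λ ⇔ c > λ/μ.
λ/μ = 58.87/21.72 = 2.7104
Minimum integer c = ⌊2.7104⌋ + 1 = 3
Check: 3·21.72 = 65.16 > 58.87, while 2·21.72 = 43.44 ≤ 58.87

Final: 3 servers


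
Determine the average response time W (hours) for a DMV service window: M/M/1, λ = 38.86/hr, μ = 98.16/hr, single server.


W = 1/(μ−λ) = 1/(98.16 − 38.86) = 1/59.30 = 0.01686 hr

Final: 0.01686 hr


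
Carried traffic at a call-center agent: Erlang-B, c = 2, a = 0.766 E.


B(2,0.766) = 0.142460 (Erlang-B)
Carried load = a(1 − B) = 0.766·(1 − 0.142460) = 0.766·0.857540 = 0.6569 E

Final: 0.6569 Erlangs


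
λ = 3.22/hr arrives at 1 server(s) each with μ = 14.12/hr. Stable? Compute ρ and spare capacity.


Total capacity cμ = 1·14.12 = 14.12/hr
ρ = λ/(cμ) = 3.22/14.12 = 0.2280
Stable ⇔ ρ < 1: YES
Spare capacity = cμ − λ = 14.12 − 3.22 = 10.90/hr

Final: ρ = 0.2280; stable; margin = 10.90/hr


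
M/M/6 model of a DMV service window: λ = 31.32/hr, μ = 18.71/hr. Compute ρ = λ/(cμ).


ρ = λ/(cμ) = 31.32/(6·18.71) = 31.32/112.26 = 0.2790

Final: 0.2790


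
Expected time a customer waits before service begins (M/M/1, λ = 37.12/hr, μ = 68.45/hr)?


ρ = 37.12/68.45 = 0.5423
Wq = ρ/(μ−λ) = 0.5423/(68.45 − 37.12) = 0.5423/31.33 = 0.01731 hr

Final: 0.01731 hr


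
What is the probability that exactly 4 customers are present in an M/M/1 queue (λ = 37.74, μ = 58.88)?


ρ = 37.74/58.88 = 0.6410
P_n = (1−ρ)·ρ^n = (1 − 0.6410)·0.6410^4 = 0.3590·0.168786 = 0.060600

Final: 0.060600


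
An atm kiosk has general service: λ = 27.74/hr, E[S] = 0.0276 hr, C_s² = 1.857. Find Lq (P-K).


ρ = λ·E[S] = 27.74·0.0276 = 0.7656
Lq = ρ²(1+C_s²)/(2(1−ρ)) = 0.5862·(1+1.857)/(2·0.2344)
= 0.5862·2.8570/0.4688 = 3.57271

Final: 3.57271


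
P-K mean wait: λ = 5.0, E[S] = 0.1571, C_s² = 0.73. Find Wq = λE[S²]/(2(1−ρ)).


ρ = λ·E[S] = 5.0·0.1571 = 0.7855
E[S²] = E[S]²(1+C_s²) = 0.1571²·(1+0.73) = 0.042697
Wq = λ·E[S²]/(2(1−ρ)) = 5.0·0.042697/(2·0.2145) = 0.49764 hr

Final: 0.49764 hr


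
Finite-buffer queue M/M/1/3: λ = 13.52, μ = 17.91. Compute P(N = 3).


ρ = λ/μ = 13.52/17.91 = 0.7549
P_K = (1−ρ)ρ^K/(1−ρ^(K+1)) = (0.2451·0.430173)/(1 − 0.324732)
= 0.105442/0.675268 = 0.156148

Final: 0.156148


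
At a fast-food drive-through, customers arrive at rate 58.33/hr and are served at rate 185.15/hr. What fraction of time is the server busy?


ρ = λ/μ = 58.33/185.15 = 0.3150

Final: 0.3150


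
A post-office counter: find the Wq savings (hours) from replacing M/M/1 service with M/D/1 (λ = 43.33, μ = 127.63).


ρ = 43.33/127.63 = 0.3395
Wq(M/M/1) = ρ/(μ−λ) = 0.3395/84.30 = 0.004027 hr
Wq(M/D/1) = ρ/(2(μ−λ)) = 0.002014 hr
Savings = 0.004027 − 0.002014 = 0.002014 hr

Final: 0.002014 hr


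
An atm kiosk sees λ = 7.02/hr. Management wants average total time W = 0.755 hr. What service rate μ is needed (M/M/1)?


W = 1/(μ−λ) ⇒ μ − λ = 1/W = 1/0.755 = 1.3245
μ = λ + 1/W = 7.02 + 1.3245 = 8.3445 per hr

Final: 8.3445 /hr


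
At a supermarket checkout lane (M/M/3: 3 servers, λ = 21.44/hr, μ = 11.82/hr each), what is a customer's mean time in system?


a = 1.8139; ρ = 0.6046; P₀ = 0.143376
Lq = P₀·a^c·ρ/(c!(1−ρ)²) = 0.55159
Wq = Lq/λ = 0.55159/21.44 = 0.02573 hr
W = Wq + 1/μ = 0.02573 + 0.08460 = 0.11033 hr

Final: 0.11033 hr


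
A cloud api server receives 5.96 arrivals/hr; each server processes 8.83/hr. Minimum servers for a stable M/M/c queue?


Stability requires cμ > λ ⇔ c > λ/μ.
λ/μ = 5.96/8.83 = 0.6750
Minimum integer c = ⌊0.6750⌋ + 1 = 1
Check: 1·8.83 = 8.83 > 5.96, while 0·8.83 = 0.00 ≤ 5.96

Final: 1 servers


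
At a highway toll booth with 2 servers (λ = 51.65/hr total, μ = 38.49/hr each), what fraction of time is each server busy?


ρ = λ/(cμ) = 51.65/(2·38.49) = 51.65/76.98 = 0.6710

Final: 0.6710


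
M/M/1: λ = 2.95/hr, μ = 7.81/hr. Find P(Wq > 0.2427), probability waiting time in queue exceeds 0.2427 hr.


ρ = 2.95/7.81 = 0.3777
P(Wq > t) = ρ·e^{−(μ−λ)t} = 0.3777·e^{−1.1795}
= 0.3777·0.307426 = 0.116121

Final: 0.116121


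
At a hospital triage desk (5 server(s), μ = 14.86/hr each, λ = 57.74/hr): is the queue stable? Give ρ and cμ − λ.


Total capacity cμ = 5·14.86 = 74.30/hr
ρ = λ/(cμ) = 57.74/74.30 = 0.7771
Stable ⇔ ρ < 1: YES
Spare capacity = cμ − λ = 74.30 − 57.74 = 16.56/hr

Final: ρ = 0.7771; stable; margin = 16.56/hr


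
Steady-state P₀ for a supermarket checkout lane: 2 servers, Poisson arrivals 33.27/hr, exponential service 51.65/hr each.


a = λ/μ = 33.27/51.65 = 0.6441; ρ = a/c = 0.3221
Σ_{k=0}^{1} a^k/k! (terms k=0..1) = 1.00000 + 0.64414 = 1.64414
Tail: a^2/(2!(1−ρ)) = 0.41492/(2·0.6779) = 0.30602
P₀ = 1/(1.64414 + 0.30602) = 1/1.95016 = 0.512777

Final: 0.512777


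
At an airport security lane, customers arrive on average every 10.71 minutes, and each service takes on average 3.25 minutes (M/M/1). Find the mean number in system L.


λ = 60/10.71 = 5.6022 /hr
μ = 60/3.25 = 18.4615 /hr
ρ = λ/μ = 5.6022/18.4615 = 0.3035
L = ρ/(1−ρ) = 0.3035/0.6965 = 0.4357

Final: 0.4357


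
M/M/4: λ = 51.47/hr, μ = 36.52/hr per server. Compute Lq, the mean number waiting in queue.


a = λ/μ = 1.4094; ρ = a/4 = 0.3523
P₀ = 0.242547
Lq = P₀·a^c·ρ / (c!·(1−ρ)²) = 0.242547·3.94542·0.3523/(24·0.41946)
= 0.03349

Final: 0.03349


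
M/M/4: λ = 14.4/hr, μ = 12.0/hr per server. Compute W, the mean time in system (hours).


a = 1.2000; ρ = 0.3000; P₀ = 0.300172
Lq = P₀·a^c·ρ/(c!(1−ρ)²) = 0.01588
Wq = Lq/λ = 0.01588/14.4 = 0.001103 hr
W = Wq + 1/μ = 0.001103 + 0.08333 = 0.08444 hr

Final: 0.08444 hr


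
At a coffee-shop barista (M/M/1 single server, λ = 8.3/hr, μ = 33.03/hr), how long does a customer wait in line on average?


ρ = 8.3/33.03 = 0.2513
Wq = ρ/(μ−λ) = 0.2513/(33.03 − 8.3) = 0.2513/24.73 = 0.01016 hr

Final: 0.01016 hr


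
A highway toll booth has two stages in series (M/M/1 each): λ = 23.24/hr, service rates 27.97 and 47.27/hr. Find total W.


Each node sees arrival rate λ = 23.24/hr (tandem ⇒ throughput preserved).
W₁ = 1/(μ₁−λ) = 1/(27.97−23.24) = 0.21142 hr
W₂ = 1/(μ₂−λ) = 1/(47.27−23.24) = 0.04161 hr
W_total = W₁ + W₂ = 0.21142 + 0.04161 = 0.25303 hr

Final: 0.25303 hr


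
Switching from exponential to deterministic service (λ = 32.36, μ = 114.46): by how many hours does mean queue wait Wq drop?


ρ = 32.36/114.46 = 0.2827
Wq(M/M/1) = ρ/(μ−λ) = 0.2827/82.10 = 0.003444 hr
Wq(M/D/1) = ρ/(2(μ−λ)) = 0.001722 hr
Savings = 0.003444 − 0.001722 = 0.001722 hr

Final: 0.001722 hr


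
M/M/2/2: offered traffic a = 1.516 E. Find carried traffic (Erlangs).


B(2,1.516) = 0.313530 (Erlang-B)
Carried load = a(1 − B) = 1.516·(1 − 0.313530) = 1.516·0.686470 = 1.0407 E

Final: 1.0407 Erlangs


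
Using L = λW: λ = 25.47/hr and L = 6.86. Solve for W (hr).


W = L/λ = 6.86/25.47 = 0.2693 hr

Final: 0.2693 hr


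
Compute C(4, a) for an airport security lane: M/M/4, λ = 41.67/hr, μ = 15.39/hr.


a = λ/μ = 2.7076; ρ = a/4 = 0.6769
P₀ = 0.056778 (from M/M/c formula)
C(c,a) = [a^c/(c!(1−ρ))]·P₀ = [53.74518/(24·0.3231)]·0.056778
= 6.93094·0.056778 = 0.393526

Final: 0.393526


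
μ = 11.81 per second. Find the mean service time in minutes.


Mean service time = 1/μ = 1/11.81 second = 0.08467 second
In minutes: 0.08467 × 0.0166667 = 0.001411 min

Final: 0.001411 min


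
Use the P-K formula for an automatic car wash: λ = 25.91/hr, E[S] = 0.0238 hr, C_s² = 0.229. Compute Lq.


ρ = λ·E[S] = 25.91·0.0238 = 0.6167
Lq = ρ²(1+C_s²)/(2(1−ρ)) = 0.3803·(1+0.229)/(2·0.3833)
= 0.3803·1.2290/0.7667 = 0.60957

Final: 0.60957


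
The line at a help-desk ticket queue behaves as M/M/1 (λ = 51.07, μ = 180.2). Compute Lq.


ρ = 51.07/180.2 = 0.2834
Lq = ρ²/(1−ρ) = 0.08032/0.7166 = 0.1121

Final: 0.1121


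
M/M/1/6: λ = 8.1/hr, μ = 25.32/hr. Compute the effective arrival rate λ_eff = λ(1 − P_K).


ρ = 0.3199; P_K = (1−ρ)ρ^6/(1−ρ^7) = 0.0007292
λ_eff = λ(1 − P_K) = 8.1·(1 − 0.0007292) = 8.1·0.999271 = 8.0941 /hr

Final: 8.0941 /hr


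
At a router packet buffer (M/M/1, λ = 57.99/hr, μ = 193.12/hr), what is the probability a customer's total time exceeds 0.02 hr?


W ~ Exponential(μ−λ) for M/M/1.
μ − λ = 193.12 − 57.99 = 135.1300
P(W > t) = e^{−(μ−λ)t} = e^{−2.7026} = 0.067031

Final: 0.067031


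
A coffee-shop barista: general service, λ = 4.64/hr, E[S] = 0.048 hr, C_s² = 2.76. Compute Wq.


ρ = λ·E[S] = 4.64·0.048 = 0.2227
E[S²] = E[S]²(1+C_s²) = 0.048²·(1+2.76) = 0.008663
Wq = λ·E[S²]/(2(1−ρ)) = 4.64·0.008663/(2·0.7773) = 0.02586 hr

Final: 0.02586 hr


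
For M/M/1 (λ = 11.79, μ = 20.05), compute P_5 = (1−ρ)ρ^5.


ρ = 11.79/20.05 = 0.5880
P_n = (1−ρ)·ρ^n = (1 − 0.5880)·0.5880^5 = 0.4120·0.070307 = 0.028964

Final: 0.028964


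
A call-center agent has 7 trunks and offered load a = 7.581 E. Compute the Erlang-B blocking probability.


B(c,a) = (a^c/c!) / Σ_{k=0}^{c} a^k/k!
a^7/7! = 285.532100
Σ terms (k=0..7): 1.00000 + 7.58100 + 28.73578 + 72.61532 + 137.62418 + 208.66578 + 263.64922 + 285.53210 = 1005.403376
B = 285.532100/1005.403376 = 0.283998

Final: 0.283998


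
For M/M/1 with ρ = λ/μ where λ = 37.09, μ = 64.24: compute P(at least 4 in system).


ρ = 37.09/64.24 = 0.5774
P(N ≥ n) = ρ^n = 0.5774^4 = 0.111123

Final: 0.111123


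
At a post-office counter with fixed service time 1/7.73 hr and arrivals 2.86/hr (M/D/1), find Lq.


ρ = 2.86/7.73 = 0.3700
M/D/1: Lq = ρ²/(2(1−ρ)) = 0.1369/(2·0.6300) = 0.10864

Final: 0.10864


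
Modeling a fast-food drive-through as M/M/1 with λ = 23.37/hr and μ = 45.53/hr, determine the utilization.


ρ = λ/μ = 23.37/45.53 = 0.5133

Final: 0.5133


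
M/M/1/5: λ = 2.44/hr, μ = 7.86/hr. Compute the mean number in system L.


ρ = 2.44/7.86 = 0.3104
L = ρ[1 − (K+1)ρ^K + Kρ^(K+1)] / [(1−ρ)(1−ρ^(K+1))]
Numerator: 0.3104·(1 − 6·0.002883 + 5·0.0008950) = 0.306452
Denominator: (0.6896)·(0.999105) = 0.688950
L = 0.306452/0.688950 = 0.4448

Final: 0.4448


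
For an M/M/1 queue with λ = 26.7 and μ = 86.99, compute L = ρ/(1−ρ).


ρ = λ/μ = 26.7/86.99 = 0.3069
L = ρ/(1−ρ) = 0.3069/(1 − 0.3069) = 0.3069/0.6931 = 0.4429

Final: 0.4429


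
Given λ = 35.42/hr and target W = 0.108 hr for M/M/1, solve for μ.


W = 1/(μ−λ) ⇒ μ − λ = 1/W = 1/0.108 = 9.2593
μ = λ + 1/W = 35.42 + 9.2593 = 44.6793 per hr

Final: 44.6793 /hr


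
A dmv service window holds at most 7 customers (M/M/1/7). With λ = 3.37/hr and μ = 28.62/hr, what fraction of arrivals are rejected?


ρ = λ/μ = 3.37/28.62 = 0.1177
P_K = (1−ρ)ρ^K/(1−ρ^(K+1)) = (0.8823·0.0000003138)/(1 − 0.00000003696)
= 0.0000002769/1.000000 = 0.0000002769

Final: 0.0000002769


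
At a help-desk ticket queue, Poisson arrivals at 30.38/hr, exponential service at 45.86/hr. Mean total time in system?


W = 1/(μ−λ) = 1/(45.86 − 30.38) = 1/15.48 = 0.06460 hr

Final: 0.06460 hr


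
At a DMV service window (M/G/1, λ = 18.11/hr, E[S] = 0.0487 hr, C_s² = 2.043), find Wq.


ρ = λ·E[S] = 18.11·0.0487 = 0.8820
E[S²] = E[S]²(1+C_s²) = 0.0487²·(1+2.043) = 0.007217
Wq = λ·E[S²]/(2(1−ρ)) = 18.11·0.007217/(2·0.1180) = 0.55362 hr

Final: 0.55362 hr


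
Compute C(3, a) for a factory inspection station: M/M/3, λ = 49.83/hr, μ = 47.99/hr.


a = λ/μ = 1.0383; ρ = a/3 = 0.3461
P₀ = 0.349313 (from M/M/c formula)
C(c,a) = [a^c/(c!(1−ρ))]·P₀ = [1.11949/(6·0.6539)]·0.349313
= 0.28534·0.349313 = 0.099674

Final: 0.099674


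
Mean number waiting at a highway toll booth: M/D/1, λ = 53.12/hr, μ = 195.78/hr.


ρ = 53.12/195.78 = 0.2713
M/D/1: Lq = ρ²/(2(1−ρ)) = 0.07362/(2·0.7287) = 0.05051

Final: 0.05051


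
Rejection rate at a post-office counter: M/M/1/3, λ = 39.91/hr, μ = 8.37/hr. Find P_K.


ρ = λ/μ = 39.91/8.37 = 4.7682
P_K = (1−ρ)ρ^K/(1−ρ^(K+1)) = (-3.7682·108.409866)/(1 − 516.922075)
= -408.512209/-515.922075 = 0.791810

Final: 0.791810


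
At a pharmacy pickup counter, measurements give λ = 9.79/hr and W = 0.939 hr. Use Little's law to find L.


L = λW = 9.79·0.939 = 9.1928

Final: 9.1928


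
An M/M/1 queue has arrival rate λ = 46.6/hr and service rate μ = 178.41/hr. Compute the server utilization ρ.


ρ = λ/μ = 46.6/178.41 = 0.2612

Final: 0.2612


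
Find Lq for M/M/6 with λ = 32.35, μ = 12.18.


a = λ/μ = 2.6560; ρ = a/6 = 0.4427
P₀ = 0.069660
Lq = P₀·a^c·ρ / (c!·(1−ρ)²) = 0.069660·351.04434·0.4427/(720·0.31062)
= 0.04840

Final: 0.04840


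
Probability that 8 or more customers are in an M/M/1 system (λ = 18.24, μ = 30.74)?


ρ = 18.24/30.74 = 0.5934
P(N ≥ n) = ρ^n = 0.5934^8 = 0.015366

Final: 0.015366


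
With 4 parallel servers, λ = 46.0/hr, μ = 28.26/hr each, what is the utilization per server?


ρ = λ/(cμ) = 46.0/(4·28.26) = 46.0/113.04 = 0.4069

Final: 0.4069


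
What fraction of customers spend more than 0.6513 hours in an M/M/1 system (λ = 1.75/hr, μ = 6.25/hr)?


W ~ Exponential(μ−λ) for M/M/1.
μ − λ = 6.25 − 1.75 = 4.5000
P(W > t) = e^{−(μ−λ)t} = e^{−2.9308} = 0.053352

Final: 0.053352


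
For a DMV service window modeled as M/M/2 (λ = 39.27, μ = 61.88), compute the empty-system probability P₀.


a = λ/μ = 39.27/61.88 = 0.6346; ρ = a/c = 0.3173
Σ_{k=0}^{1} a^k/k! (terms k=0..1) = 1.00000 + 0.63462 = 1.63462
Tail: a^2/(2!(1−ρ)) = 0.40274/(2·0.6827) = 0.29496
P₀ = 1/(1.63462 + 0.29496) = 1/1.92958 = 0.518248

Final: 0.518248


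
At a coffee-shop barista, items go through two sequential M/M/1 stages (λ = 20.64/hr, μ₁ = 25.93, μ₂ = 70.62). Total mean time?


Each node sees arrival rate λ = 20.64/hr (tandem ⇒ throughput preserved).
W₁ = 1/(μ₁−λ) = 1/(25.93−20.64) = 0.18904 hr
W₂ = 1/(μ₂−λ) = 1/(70.62−20.64) = 0.02001 hr
W_total = W₁ + W₂ = 0.18904 + 0.02001 = 0.20904 hr

Final: 0.20904 hr


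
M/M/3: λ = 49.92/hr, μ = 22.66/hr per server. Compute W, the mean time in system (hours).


a = 2.2030; ρ = 0.7343; P₀ = 0.081057
Lq = P₀·a^c·ρ/(c!(1−ρ)²) = 1.50280
Wq = Lq/λ = 1.50280/49.92 = 0.03010 hr
W = Wq + 1/μ = 0.03010 + 0.04413 = 0.07423 hr

Final: 0.07423 hr


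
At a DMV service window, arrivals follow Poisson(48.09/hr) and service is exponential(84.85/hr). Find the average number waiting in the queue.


ρ = 48.09/84.85 = 0.5668
Lq = ρ²/(1−ρ) = 0.3212/0.4332 = 0.7415

Final: 0.7415


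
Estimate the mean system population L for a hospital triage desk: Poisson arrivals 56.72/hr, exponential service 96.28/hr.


ρ = λ/μ = 56.72/96.28 = 0.5891
L = ρ/(1−ρ) = 0.5891/(1 − 0.5891) = 0.5891/0.4109 = 1.4338

Final: 1.4338


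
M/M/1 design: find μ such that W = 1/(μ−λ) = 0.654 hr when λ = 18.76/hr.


W = 1/(μ−λ) ⇒ μ − λ = 1/W = 1/0.654 = 1.5291
μ = λ + 1/W = 18.76 + 1.5291 = 20.2891 per hr

Final: 20.2891 /hr


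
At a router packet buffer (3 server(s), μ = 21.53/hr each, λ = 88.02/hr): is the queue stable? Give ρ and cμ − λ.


Total capacity cμ = 3·21.53 = 64.59/hr
ρ = λ/(cμ) = 88.02/64.59 = 1.3627
Stable ⇔ ρ < 1: NO
Spare capacity = cμ − λ = 64.59 − 88.02 = -23.43/hr

Final: ρ = 1.3627; unstable; margin = -23.43/hr


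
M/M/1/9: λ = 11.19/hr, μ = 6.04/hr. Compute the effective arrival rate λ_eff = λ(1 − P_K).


ρ = 1.8526; P_K = (1−ρ)ρ^9/(1−ρ^10) = 0.461201
λ_eff = λ(1 − P_K) = 11.19·(1 − 0.461201) = 11.19·0.538799 = 6.0292 /hr

Final: 6.0292 /hr


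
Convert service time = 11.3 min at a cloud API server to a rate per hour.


μ = 1/(service time) in consistent units.
1 hour = 60 min, so μ = 60/11.3 = 5.3097 per hour

Final: 5.3097 /hr


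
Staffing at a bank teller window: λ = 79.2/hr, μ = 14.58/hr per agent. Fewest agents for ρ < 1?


Stability requires cμ > λ ⇔ c > λ/μ.
λ/μ = 79.2/14.58 = 5.4321
Minimum integer c = ⌊5.4321⌋ + 1 = 6
Check: 6·14.58 = 87.48 > 79.2, while 5·14.58 = 72.90 ≤ 79.2

Final: 6 servers


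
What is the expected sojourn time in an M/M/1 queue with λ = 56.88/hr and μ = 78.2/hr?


W = 1/(μ−λ) = 1/(78.2 − 56.88) = 1/21.32 = 0.04690 hr

Final: 0.04690 hr


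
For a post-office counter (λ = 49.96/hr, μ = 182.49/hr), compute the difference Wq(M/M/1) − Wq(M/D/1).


ρ = 49.96/182.49 = 0.2738
Wq(M/M/1) = ρ/(μ−λ) = 0.2738/132.53 = 0.002066 hr
Wq(M/D/1) = ρ/(2(μ−λ)) = 0.001033 hr
Savings = 0.002066 − 0.001033 = 0.001033 hr

Final: 0.001033 hr


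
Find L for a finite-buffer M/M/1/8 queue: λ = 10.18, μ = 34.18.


ρ = 10.18/34.18 = 0.2978
L = ρ[1 − (K+1)ρ^K + Kρ^(K+1)] / [(1−ρ)(1−ρ^(K+1))]
Numerator: 0.2978·(1 − 9·0.00006192 + 8·0.00001844) = 0.297713
Denominator: (0.7022)·(0.999982) = 0.702152
L = 0.297713/0.702152 = 0.4240

Final: 0.4240


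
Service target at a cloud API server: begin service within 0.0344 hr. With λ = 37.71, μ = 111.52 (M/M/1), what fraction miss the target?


ρ = 37.71/111.52 = 0.3381
P(Wq > t) = ρ·e^{−(μ−λ)t} = 0.3381·e^{−2.5391}
= 0.3381·0.078940 = 0.026693

Final: 0.026693


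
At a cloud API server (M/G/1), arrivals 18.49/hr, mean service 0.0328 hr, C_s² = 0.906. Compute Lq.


ρ = λ·E[S] = 18.49·0.0328 = 0.6065
Lq = ρ²(1+C_s²)/(2(1−ρ)) = 0.3678·(1+0.906)/(2·0.3935)
= 0.3678·1.9060/0.7871 = 0.89072

Final: 0.89072


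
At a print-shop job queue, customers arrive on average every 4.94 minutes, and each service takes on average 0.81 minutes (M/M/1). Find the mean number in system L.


λ = 60/4.94 = 12.1457 /hr
μ = 60/0.81 = 74.0741 /hr
ρ = λ/μ = 12.1457/74.0741 = 0.1640
L = ρ/(1−ρ) = 0.1640/0.8360 = 0.1961

Final: 0.1961


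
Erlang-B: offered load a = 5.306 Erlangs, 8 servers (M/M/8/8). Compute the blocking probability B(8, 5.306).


B(c,a) = (a^c/c!) / Σ_{k=0}^{c} a^k/k!
a^8/8! = 15.581793
Σ terms (k=0..8): 1.00000 + 5.30600 + 14.07682 + 24.89720 + 33.02613 + 35.04733 + 30.99353 + 23.49309 + 15.58179 = 183.421895
B = 15.581793/183.421895 = 0.084951

Final: 0.084951


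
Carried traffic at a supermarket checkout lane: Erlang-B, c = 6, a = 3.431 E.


B(6,3.431) = 0.077991 (Erlang-B)
Carried load = a(1 − B) = 3.431·(1 − 0.077991) = 3.431·0.922009 = 3.1634 E

Final: 3.1634 Erlangs


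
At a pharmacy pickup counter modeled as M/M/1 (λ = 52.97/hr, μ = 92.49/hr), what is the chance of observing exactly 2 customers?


ρ = 52.97/92.49 = 0.5727
P_n = (1−ρ)·ρ^n = (1 − 0.5727)·0.5727^2 = 0.4273·0.327997 = 0.140150

Final: 0.140150


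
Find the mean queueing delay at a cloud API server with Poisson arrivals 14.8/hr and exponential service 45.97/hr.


ρ = 14.8/45.97 = 0.3219
Wq = ρ/(μ−λ) = 0.3219/(45.97 − 14.8) = 0.3219/31.17 = 0.01033 hr

Final: 0.01033 hr


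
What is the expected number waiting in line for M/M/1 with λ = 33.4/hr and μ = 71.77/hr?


ρ = 33.4/71.77 = 0.4654
Lq = ρ²/(1−ρ) = 0.2166/0.5346 = 0.4051

Final: 0.4051


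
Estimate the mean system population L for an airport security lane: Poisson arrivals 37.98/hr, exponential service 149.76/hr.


ρ = λ/μ = 37.98/149.76 = 0.2536
L = ρ/(1−ρ) = 0.2536/(1 − 0.2536) = 0.2536/0.7464 = 0.3398

Final: 0.3398


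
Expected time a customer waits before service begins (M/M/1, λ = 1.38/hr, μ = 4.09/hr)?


ρ = 1.38/4.09 = 0.3374
Wq = ρ/(μ−λ) = 0.3374/(4.09 − 1.38) = 0.3374/2.71 = 0.1245 hr

Final: 0.1245 hr


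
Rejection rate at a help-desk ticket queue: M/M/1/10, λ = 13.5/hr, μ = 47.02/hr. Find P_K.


ρ = λ/μ = 13.5/47.02 = 0.2871
P_K = (1−ρ)ρ^K/(1−ρ^(K+1)) = (0.7129·0.000003806)/(1 − 0.000001093)
= 0.000002714/0.999999 = 0.000002714

Final: 0.000002714


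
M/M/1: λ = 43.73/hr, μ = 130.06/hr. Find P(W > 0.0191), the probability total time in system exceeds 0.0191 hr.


W ~ Exponential(μ−λ) for M/M/1.
μ − λ = 130.06 − 43.73 = 86.3300
P(W > t) = e^{−(μ−λ)t} = e^{−1.6489} = 0.192261

Final: 0.192261


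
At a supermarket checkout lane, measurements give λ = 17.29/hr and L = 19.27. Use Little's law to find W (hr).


W = L/λ = 19.27/17.29 = 1.1145 hr

Final: 1.1145 hr


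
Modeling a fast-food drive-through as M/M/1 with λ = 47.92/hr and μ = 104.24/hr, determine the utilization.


ρ = λ/μ = 47.92/104.24 = 0.4597

Final: 0.4597


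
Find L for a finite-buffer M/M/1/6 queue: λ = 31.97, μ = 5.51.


ρ = 31.97/5.51 = 5.8022
L = ρ[1 − (K+1)ρ^K + Kρ^(K+1)] / [(1−ρ)(1−ρ^(K+1))]
Numerator: 5.8022·(1 − 7·38154.540224 + 6·221379.428488) = 6157246.712486
Denominator: (-4.8022)·(-221378.428488) = 1063098.587622
L = 6157246.712486/1063098.587622 = 5.7918

Final: 5.7918


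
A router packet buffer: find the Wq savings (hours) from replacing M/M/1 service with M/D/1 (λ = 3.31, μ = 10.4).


ρ = 3.31/10.4 = 0.3183
Wq(M/M/1) = ρ/(μ−λ) = 0.3183/7.09 = 0.04489 hr
Wq(M/D/1) = ρ/(2(μ−λ)) = 0.02244 hr
Savings = 0.04489 − 0.02244 = 0.02244 hr

Final: 0.02244 hr


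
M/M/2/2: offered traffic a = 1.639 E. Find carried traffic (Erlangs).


B(2,1.639) = 0.337294 (Erlang-B)
Carried load = a(1 − B) = 1.639·(1 − 0.337294) = 1.639·0.662706 = 1.0862 E

Final: 1.0862 Erlangs


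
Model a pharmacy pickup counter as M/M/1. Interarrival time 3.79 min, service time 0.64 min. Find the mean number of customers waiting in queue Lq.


λ = 60/3.79 = 15.8311 /hr
μ = 60/0.64 = 93.7500 /hr
ρ = λ/μ = 15.8311/93.7500 = 0.1689
Lq = ρ²/(1−ρ) = 0.02852/0.8311 = 0.03431

Final: 0.03431


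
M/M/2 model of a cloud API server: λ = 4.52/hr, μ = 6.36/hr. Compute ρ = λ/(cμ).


ρ = λ/(cμ) = 4.52/(2·6.36) = 4.52/12.72 = 0.3553

Final: 0.3553


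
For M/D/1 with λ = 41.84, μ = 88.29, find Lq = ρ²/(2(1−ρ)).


ρ = 41.84/88.29 = 0.4739
M/D/1: Lq = ρ²/(2(1−ρ)) = 0.2246/(2·0.5261) = 0.21343

Final: 0.21343


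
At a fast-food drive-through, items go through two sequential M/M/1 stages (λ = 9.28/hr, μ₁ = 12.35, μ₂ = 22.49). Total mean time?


Each node sees arrival rate λ = 9.28/hr (tandem ⇒ throughput preserved).
W₁ = 1/(μ₁−λ) = 1/(12.35−9.28) = 0.32573 hr
W₂ = 1/(μ₂−λ) = 1/(22.49−9.28) = 0.07570 hr
W_total = W₁ + W₂ = 0.32573 + 0.07570 = 0.40143 hr

Final: 0.40143 hr


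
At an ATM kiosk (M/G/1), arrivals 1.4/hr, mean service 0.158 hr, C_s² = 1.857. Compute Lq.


ρ = λ·E[S] = 1.4·0.158 = 0.2212
Lq = ρ²(1+C_s²)/(2(1−ρ)) = 0.04893·(1+1.857)/(2·0.7788)
= 0.04893·2.8570/1.5576 = 0.08975

Final: 0.08975


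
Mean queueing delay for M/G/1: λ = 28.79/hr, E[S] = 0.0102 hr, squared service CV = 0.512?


ρ = λ·E[S] = 28.79·0.0102 = 0.2937
E[S²] = E[S]²(1+C_s²) = 0.0102²·(1+0.512) = 0.0001573
Wq = λ·E[S²]/(2(1−ρ)) = 28.79·0.0001573/(2·0.7063) = 0.003206 hr

Final: 0.003206 hr


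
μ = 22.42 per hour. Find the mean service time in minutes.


Mean service time = 1/μ = 1/22.42 hour = 0.04460 hour
In minutes: 0.04460 × 60 = 2.6762 min

Final: 2.6762 min


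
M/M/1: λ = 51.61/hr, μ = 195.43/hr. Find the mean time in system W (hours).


W = 1/(μ−λ) = 1/(195.43 − 51.61) = 1/143.82 = 0.006953 hr

Final: 0.006953 hr


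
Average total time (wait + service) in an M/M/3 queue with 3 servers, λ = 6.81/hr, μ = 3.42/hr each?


a = 1.9912; ρ = 0.6637; P₀ = 0.112524
Lq = P₀·a^c·ρ/(c!(1−ρ)²) = 0.86919
Wq = Lq/λ = 0.86919/6.81 = 0.12763 hr
W = Wq + 1/μ = 0.12763 + 0.29240 = 0.42003 hr

Final: 0.42003 hr


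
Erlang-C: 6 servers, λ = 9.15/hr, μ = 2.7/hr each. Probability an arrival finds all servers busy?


a = λ/μ = 3.3889; ρ = a/6 = 0.5648
P₀ = 0.032602 (from M/M/c formula)
C(c,a) = [a^c/(c!(1−ρ))]·P₀ = [1514.76053/(720·0.4352)]·0.032602
= 4.83434·0.032602 = 0.157611

Final: 0.157611


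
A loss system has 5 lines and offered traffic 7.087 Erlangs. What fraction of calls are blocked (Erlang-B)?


B(c,a) = (a^c/c!) / Σ_{k=0}^{c} a^k/k!
a^5/5! = 148.981011
Σ terms (k=0..5): 1.00000 + 7.08700 + 25.11278 + 59.32477 + 105.10866 + 148.98101 = 346.614221
B = 148.981011/346.614221 = 0.429818

Final: 0.429818


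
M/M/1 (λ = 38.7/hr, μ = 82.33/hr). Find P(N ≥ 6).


ρ = 38.7/82.33 = 0.4701
P(N ≥ n) = ρ^n = 0.4701^6 = 0.010787

Final: 0.010787


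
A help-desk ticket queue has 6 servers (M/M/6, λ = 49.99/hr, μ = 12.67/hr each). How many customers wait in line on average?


a = λ/μ = 3.9455; ρ = a/6 = 0.6576
P₀ = 0.017751
Lq = P₀·a^c·ρ / (c!·(1−ρ)²) = 0.017751·3772.58585·0.6576/(720·0.11724)
= 0.52167

Final: 0.52167


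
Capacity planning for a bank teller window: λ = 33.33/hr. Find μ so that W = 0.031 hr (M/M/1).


W = 1/(μ−λ) ⇒ μ − λ = 1/W = 1/0.031 = 32.2581
μ = λ + 1/W = 33.33 + 32.2581 = 65.5881 per hr

Final: 65.5881 /hr


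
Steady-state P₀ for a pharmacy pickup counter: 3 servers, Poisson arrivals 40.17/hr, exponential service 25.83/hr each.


a = λ/μ = 40.17/25.83 = 1.5552; ρ = a/c = 0.5184
Σ_{k=0}^{2} a^k/k! (terms k=0..2) = 1.00000 + 1.55517 + 1.20927 = 3.76444
Tail: a^3/(3!(1−ρ)) = 3.76125/(6·0.4816) = 1.30162
P₀ = 1/(3.76444 + 1.30162) = 1/5.06607 = 0.197392

Final: 0.197392


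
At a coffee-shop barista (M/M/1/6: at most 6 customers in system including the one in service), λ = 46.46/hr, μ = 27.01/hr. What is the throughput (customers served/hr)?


ρ = 1.7201; P_K = (1−ρ)ρ^6/(1−ρ^7) = 0.428252
λ_eff = λ(1 − P_K) = 46.46·(1 − 0.428252) = 46.46·0.571748 = 26.5634 /hr

Final: 26.5634 /hr


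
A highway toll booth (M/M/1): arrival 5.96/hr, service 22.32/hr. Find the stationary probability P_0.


ρ = 5.96/22.32 = 0.2670
P_n = (1−ρ)·ρ^n = (1 − 0.2670)·0.2670^0 = 0.7330·1.000000 = 0.732975

Final: 0.732975


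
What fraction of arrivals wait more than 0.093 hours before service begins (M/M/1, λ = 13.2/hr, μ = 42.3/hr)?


ρ = 13.2/42.3 = 0.3121
P(Wq > t) = ρ·e^{−(μ−λ)t} = 0.3121·e^{−2.7063}
= 0.3121·0.066783 = 0.020840

Final: 0.020840


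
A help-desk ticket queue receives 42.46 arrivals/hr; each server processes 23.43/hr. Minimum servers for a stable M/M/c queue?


Stability requires cμ > λ ⇔ c > λ/μ.
λ/μ = 42.46/23.43 = 1.8122
Minimum integer c = ⌊1.8122⌋ + 1 = 2
Check: 2·23.43 = 46.86 > 42.46, while 1·23.43 = 23.43 ≤ 42.46

Final: 2 servers


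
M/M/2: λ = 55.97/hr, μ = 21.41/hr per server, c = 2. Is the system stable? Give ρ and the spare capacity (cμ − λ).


Total capacity cμ = 2·21.41 = 42.82/hr
ρ = λ/(cμ) = 55.97/42.82 = 1.3071
Stable ⇔ ρ < 1: NO
Spare capacity = cμ − λ = 42.82 − 55.97 = -13.15/hr

Final: ρ = 1.3071; unstable; margin = -13.15/hr


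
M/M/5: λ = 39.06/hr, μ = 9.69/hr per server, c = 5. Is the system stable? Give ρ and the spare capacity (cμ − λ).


Total capacity cμ = 5·9.69 = 48.45/hr
ρ = λ/(cμ) = 39.06/48.45 = 0.8062
Stable ⇔ ρ < 1: YES
Spare capacity = cμ − λ = 48.45 − 39.06 = 9.39/hr

Final: ρ = 0.8062; stable; margin = 9.39/hr


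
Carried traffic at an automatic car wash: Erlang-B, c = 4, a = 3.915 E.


B(4,3.915) = 0.302412 (Erlang-B)
Carried load = a(1 − B) = 3.915·(1 − 0.302412) = 3.915·0.697588 = 2.7311 E

Final: 2.7311 Erlangs


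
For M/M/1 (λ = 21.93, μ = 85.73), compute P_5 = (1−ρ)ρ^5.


ρ = 21.93/85.73 = 0.2558
P_n = (1−ρ)·ρ^n = (1 − 0.2558)·0.2558^5 = 0.7442·0.001095 = 0.0008151

Final: 0.0008151
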